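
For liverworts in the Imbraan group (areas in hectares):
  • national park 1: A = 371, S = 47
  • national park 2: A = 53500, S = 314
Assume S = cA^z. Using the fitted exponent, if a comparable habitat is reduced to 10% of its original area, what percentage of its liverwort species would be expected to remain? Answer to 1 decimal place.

41.5%

z = ln(314/47) / ln(53500/371) = 1.8992 / 4.9712 = 0.3820
S_new/S_old = (A_new/A_old)^z = 0.1^0.3820 = exp(0.3820 × -2.3026) = 0.4149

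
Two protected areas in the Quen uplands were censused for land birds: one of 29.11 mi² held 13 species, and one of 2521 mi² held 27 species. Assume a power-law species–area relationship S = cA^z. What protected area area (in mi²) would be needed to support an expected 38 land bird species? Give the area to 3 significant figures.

20300 mi²

z = ln(27/13) / ln(2521/29.11) = 0.7309 / 4.4613 = 0.1638
c = 13 / 29.11^0.1638 = 13 / 1.737 = 7.483
A = (38/7.483)^(1/0.1638) ⇒ ln A = ln(5.078)/0.1638 = 9.9184
A = e^9.9184 ≈ 20301 mi²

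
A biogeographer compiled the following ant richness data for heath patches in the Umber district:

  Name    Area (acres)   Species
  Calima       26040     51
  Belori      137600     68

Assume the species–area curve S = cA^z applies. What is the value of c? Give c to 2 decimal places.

8.80

z = ln(S₂/S₁) / ln(A₂/A₁) = ln(68/51) / ln(137600/26040) = 0.2877 / 1.6647 = 0.1728
c = S₁ / A₁^z = 51 / 26040^0.1728 = 51 / 5.795 = 8.8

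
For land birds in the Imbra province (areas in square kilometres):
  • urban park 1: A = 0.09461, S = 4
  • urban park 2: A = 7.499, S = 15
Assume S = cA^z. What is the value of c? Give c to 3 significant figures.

8.16

z = ln(S₂/S₁) / ln(A₂/A₁) = ln(15/4) / ln(7.499/0.09461) = 1.3218 / 4.3728 = 0.3023
c = S₁ / A₁^z = 4 / 0.09461^0.3023 = 4 / 0.4903 = 8.158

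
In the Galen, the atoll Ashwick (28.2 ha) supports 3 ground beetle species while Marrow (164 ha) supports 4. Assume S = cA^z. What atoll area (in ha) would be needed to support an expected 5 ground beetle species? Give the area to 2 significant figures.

640 ha

z = ln(4/3) / ln(164/28.2) = 0.2877 / 1.7605 = 0.1634
c = 3 / 28.2^0.1634 = 3 / 1.726 = 1.738
A = (5/1.738)^(1/0.1634) ⇒ ln A = ln(2.876)/0.1634 = 6.4655
A = e^6.4655 ≈ 642.6 ha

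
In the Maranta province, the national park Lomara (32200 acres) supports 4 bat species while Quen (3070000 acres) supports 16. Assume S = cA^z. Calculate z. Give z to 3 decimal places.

0.304

Taking logs: ln S = ln c + z ln A, so z = (ln S₂ − ln S₁)/(ln A₂ − ln A₁).
z = ln(16/4) / ln(3070000/32200) = ln(4) / ln(95.34) = 1.3863 / 4.5575 = 0.3042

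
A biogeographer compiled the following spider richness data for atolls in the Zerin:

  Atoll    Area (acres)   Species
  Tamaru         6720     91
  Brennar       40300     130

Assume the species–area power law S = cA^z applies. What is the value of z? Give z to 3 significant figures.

Taking logs: ln S = ln c + z ln A, so z = (ln S₂ − ln S₁)/(ln A₂ − ln A₁).
z = ln(130/91) / ln(40300/6720) = ln(1.429) / ln(5.997) = 0.3567 / 1.7913 = 0.1991

0.199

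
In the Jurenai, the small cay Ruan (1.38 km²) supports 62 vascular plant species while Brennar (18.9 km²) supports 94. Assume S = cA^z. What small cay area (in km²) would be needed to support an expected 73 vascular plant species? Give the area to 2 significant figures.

3.9 km²

z = ln(94/62) / ln(18.9/1.38) = 0.4162 / 2.6171 = 0.1590
c = 62 / 1.38^0.1590 = 62 / 1.053 = 58.9
A = (73/58.9)^(1/0.1590) ⇒ ln A = ln(1.239)/0.1590 = 1.3492
A = e^1.3492 ≈ 3.854 km²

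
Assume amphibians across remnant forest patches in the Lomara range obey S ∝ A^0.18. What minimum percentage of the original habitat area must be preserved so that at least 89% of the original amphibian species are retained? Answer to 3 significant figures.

52.3%

Need (A_new/A_old)^0.18 = 0.89, so A_new/A_old = 0.89^(1/0.18) = 0.89^5.556
ln(A_new/A_old) = ln 0.89 / 0.18 = -0.1165 / 0.18 = -0.6474
A_new/A_old = e^-0.6474 ≈ 0.5234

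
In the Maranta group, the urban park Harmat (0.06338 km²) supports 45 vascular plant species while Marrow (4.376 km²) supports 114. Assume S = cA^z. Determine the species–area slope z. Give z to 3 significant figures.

Taking logs: ln S = ln c + z ln A, so z = (ln S₂ − ln S₁)/(ln A₂ − ln A₁).
z = ln(114/45) / ln(4.376/0.06338) = ln(2.533) / ln(69.04) = 0.9295 / 4.2347 = 0.2195

0.220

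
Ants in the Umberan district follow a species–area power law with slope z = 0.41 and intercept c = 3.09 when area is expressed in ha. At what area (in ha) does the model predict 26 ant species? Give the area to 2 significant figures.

180 ha

26 = 3.09 × A^0.41  ⇒  A^0.41 = 26/3.09 = 8.414
ln A = ln(8.414) / 0.41 = 2.1299 / 0.41 = 5.1949
A = e^5.1949 ≈ 180.4 ha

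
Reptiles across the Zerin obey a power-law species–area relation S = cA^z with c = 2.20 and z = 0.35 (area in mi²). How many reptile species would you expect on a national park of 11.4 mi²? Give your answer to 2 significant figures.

S = 2.2 × 11.4^0.35
ln S = ln 2.2 + 0.35 × ln 11.4 = 0.7885 + 0.35 × 2.4336 = 1.6402
S = e^1.6402 ≈ 5.156

5.2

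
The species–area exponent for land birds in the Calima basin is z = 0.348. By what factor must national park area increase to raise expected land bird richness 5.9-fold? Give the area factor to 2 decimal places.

(A₂/A₁)^0.348 = 5.9, so A₂/A₁ = 5.9^(1/0.348) = 5.9^2.874
ln(A₂/A₁) = ln 5.9 / 0.348 = 1.7750 / 0.348 = 5.1004
A₂/A₁ = e^5.1004 ≈ 164.1

164.09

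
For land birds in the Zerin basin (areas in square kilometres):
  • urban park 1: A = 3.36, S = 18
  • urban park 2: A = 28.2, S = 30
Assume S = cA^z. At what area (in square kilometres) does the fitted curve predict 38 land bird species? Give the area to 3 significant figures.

z = ln(30/18) / ln(28.2/3.36) = 0.5108 / 2.1274 = 0.2401
c = 18 / 3.36^0.2401 = 18 / 1.338 = 13.46
A = (38/13.46)^(1/0.2401) ⇒ ln A = ln(2.824)/0.2401 = 4.3238
A = e^4.3238 ≈ 75.47 square kilometres

75.5 square kilometres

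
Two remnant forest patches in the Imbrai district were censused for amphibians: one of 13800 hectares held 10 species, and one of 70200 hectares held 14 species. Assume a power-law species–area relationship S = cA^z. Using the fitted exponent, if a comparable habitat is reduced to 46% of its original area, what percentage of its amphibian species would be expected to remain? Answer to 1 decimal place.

85.2%

z = ln(14/10) / ln(70200/13800) = 0.3365 / 1.6267 = 0.2068
S_new/S_old = (A_new/A_old)^z = 0.46^0.2068 = exp(0.2068 × -0.7765) = 0.8516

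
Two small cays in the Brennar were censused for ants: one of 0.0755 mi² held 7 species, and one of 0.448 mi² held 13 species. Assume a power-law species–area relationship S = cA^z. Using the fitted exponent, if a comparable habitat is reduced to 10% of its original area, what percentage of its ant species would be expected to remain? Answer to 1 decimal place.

z = ln(13/7) / ln(0.448/0.0755) = 0.6190 / 1.7807 = 0.3476
S_new/S_old = (A_new/A_old)^z = 0.1^0.3476 = exp(0.3476 × -2.3026) = 0.4491

44.9%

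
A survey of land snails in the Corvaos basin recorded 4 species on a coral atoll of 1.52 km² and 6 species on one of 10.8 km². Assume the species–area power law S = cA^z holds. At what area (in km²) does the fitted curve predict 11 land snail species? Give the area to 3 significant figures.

203 km²

z = ln(6/4) / ln(10.8/1.52) = 0.4055 / 1.9608 = 0.2068
c = 4 / 1.52^0.2068 = 4 / 1.09 = 3.668
A = (11/3.668)^(1/0.2068) ⇒ ln A = ln(2.999)/0.2068 = 5.3108
A = e^5.3108 ≈ 202.5 km²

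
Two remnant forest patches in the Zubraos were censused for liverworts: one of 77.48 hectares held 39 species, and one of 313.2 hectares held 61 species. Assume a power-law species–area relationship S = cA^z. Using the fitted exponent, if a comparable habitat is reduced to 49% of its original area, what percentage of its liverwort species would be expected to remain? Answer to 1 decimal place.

79.6%

z = ln(61/39) / ln(313.2/77.48) = 0.4473 / 1.3968 = 0.3202
S_new/S_old = (A_new/A_old)^z = 0.49^0.3202 = exp(0.3202 × -0.7133) = 0.7958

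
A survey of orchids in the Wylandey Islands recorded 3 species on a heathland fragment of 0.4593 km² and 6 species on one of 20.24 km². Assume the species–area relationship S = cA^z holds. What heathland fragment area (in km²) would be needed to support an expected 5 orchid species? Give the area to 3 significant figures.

z = ln(6/3) / ln(20.24/0.4593) = 0.6931 / 3.7857 = 0.1831
c = 3 / 0.4593^0.1831 = 3 / 0.8672 = 3.459
A = (5/3.459)^(1/0.1831) ⇒ ln A = ln(1.445)/0.1831 = 2.0119
A = e^2.0119 ≈ 7.477 km²

7.48 km²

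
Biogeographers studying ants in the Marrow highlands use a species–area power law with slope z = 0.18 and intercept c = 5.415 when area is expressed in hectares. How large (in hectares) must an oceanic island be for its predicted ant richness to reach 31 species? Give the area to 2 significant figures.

31 = 5.415 × A^0.18  ⇒  A^0.18 = 31/5.415 = 5.725
ln A = ln(5.725) / 0.18 = 1.7448 / 0.18 = 9.6934
A = e^9.6934 ≈ 16210 hectares

16000 hectares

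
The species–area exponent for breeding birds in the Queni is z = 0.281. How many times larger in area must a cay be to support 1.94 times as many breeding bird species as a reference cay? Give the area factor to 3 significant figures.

(A₂/A₁)^0.281 = 1.94, so A₂/A₁ = 1.94^(1/0.281) = 1.94^3.559
ln(A₂/A₁) = ln 1.94 / 0.281 = 0.6627 / 0.281 = 2.3583
A₂/A₁ = e^2.3583 ≈ 10.57

10.6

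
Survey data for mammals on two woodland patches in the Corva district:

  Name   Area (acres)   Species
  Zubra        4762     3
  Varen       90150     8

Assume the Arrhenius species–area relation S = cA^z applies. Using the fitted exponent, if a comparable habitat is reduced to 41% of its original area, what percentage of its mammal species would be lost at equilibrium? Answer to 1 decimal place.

z = ln(8/3) / ln(90150/4762) = 0.9808 / 2.9408 = 0.3335
S_new/S_old = (A_new/A_old)^z = 0.41^0.3335 = exp(0.3335 × -0.8916) = 0.7428
Fraction lost = 1 − 0.7428 = 0.2572

25.7%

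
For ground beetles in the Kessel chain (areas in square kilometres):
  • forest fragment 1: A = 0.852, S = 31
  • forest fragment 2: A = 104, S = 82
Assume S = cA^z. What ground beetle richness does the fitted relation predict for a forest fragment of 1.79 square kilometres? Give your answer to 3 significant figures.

z = ln(82/31) / ln(104/0.852) = 0.9727 / 4.8046 = 0.2025
c = 31 / 0.852^0.2025 = 31 / 0.9681 = 32.02
S₃ = 32.02 × 1.79^0.2025 = 32.02 × 1.125 ≈ 36.03

36.0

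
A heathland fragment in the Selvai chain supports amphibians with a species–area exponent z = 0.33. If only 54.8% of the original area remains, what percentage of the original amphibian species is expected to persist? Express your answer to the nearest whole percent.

82%

S_new/S_old = (A_new/A_old)^z = 0.548^0.33
= exp(0.33 × ln 0.548) = exp(0.33 × -0.6015) = exp(-0.1985) ≈ 0.82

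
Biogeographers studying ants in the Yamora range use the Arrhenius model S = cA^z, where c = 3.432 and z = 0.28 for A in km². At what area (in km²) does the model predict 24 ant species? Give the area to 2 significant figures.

24 = 3.432 × A^0.28  ⇒  A^0.28 = 24/3.432 = 6.993
ln A = ln(6.993) / 0.28 = 1.9449 / 0.28 = 6.9461
A = e^6.9461 ≈ 1039 km²

1000 km²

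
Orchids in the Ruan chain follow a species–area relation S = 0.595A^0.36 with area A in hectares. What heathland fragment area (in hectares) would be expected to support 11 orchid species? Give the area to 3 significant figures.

3300 hectares

11 = 0.595 × A^0.36  ⇒  A^0.36 = 11/0.595 = 18.49
ln A = ln(18.49) / 0.36 = 2.9171 / 0.36 = 8.1030
A = e^8.1030 ≈ 3304 hectares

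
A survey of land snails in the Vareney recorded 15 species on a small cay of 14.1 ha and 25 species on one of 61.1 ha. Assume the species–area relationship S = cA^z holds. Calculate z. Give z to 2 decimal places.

Taking logs: ln S = ln c + z ln A, so z = (ln S₂ − ln S₁)/(ln A₂ − ln A₁).
z = ln(25/15) / ln(61.1/14.1) = ln(1.667) / ln(4.333) = 0.5108 / 1.4663 = 0.3484

0.35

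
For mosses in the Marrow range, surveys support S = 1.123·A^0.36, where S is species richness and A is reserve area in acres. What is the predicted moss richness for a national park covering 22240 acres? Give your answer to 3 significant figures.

S = 1.123 × 22240^0.36
ln S = ln 1.123 + 0.36 × ln 22240 = 0.1160 + 0.36 × 10.0096 = 3.7195
S = e^3.7195 ≈ 41.24

41.2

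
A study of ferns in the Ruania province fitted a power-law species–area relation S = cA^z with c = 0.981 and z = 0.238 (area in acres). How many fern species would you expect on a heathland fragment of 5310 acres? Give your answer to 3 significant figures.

7.56

S = 0.981 × 5310^0.238
ln S = ln 0.981 + 0.238 × ln 5310 = -0.0192 + 0.238 × 8.5773 = 2.0222
S = e^2.0222 ≈ 7.555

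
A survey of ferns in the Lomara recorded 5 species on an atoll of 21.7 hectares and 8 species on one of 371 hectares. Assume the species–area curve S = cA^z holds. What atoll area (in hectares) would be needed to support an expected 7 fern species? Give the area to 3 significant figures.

z = ln(8/5) / ln(371/21.7) = 0.4700 / 2.8389 = 0.1656
c = 5 / 21.7^0.1656 = 5 / 1.664 = 3.004
A = (7/3.004)^(1/0.1656) ⇒ ln A = ln(2.33)/0.1656 = 5.1097
A = e^5.1097 ≈ 165.6 hectares

166 hectares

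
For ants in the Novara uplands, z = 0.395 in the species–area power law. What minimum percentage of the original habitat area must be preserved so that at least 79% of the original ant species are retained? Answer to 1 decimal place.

Need (A_new/A_old)^0.395 = 0.79, so A_new/A_old = 0.79^(1/0.395) = 0.79^2.532
ln(A_new/A_old) = ln 0.79 / 0.395 = -0.2357 / 0.395 = -0.5968
A_new/A_old = e^-0.5968 ≈ 0.5506

55.1%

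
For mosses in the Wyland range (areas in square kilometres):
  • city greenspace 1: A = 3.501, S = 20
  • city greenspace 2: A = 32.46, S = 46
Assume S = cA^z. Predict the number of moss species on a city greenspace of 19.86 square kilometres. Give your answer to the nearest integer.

z = ln(46/20) / ln(32.46/3.501) = 0.8329 / 2.2270 = 0.3740
c = 20 / 3.501^0.3740 = 20 / 1.598 = 12.52
S₃ = 12.52 × 19.86^0.3740 = 12.52 × 3.058 ≈ 38.28

38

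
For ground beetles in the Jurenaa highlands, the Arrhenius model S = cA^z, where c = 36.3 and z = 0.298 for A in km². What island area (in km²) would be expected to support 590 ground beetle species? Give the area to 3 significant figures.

11600 km²

590 = 36.3 × A^0.298  ⇒  A^0.298 = 590/36.3 = 16.25
ln A = ln(16.25) / 0.298 = 2.7883 / 0.298 = 9.3567
A = e^9.3567 ≈ 11576 km²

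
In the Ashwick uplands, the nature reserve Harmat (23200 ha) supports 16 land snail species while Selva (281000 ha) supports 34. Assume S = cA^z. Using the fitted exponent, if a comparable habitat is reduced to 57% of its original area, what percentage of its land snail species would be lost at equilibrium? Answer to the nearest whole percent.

16%

z = ln(34/16) / ln(281000/23200) = 0.7538 / 2.4942 = 0.3022
S_new/S_old = (A_new/A_old)^z = 0.57^0.3022 = exp(0.3022 × -0.5621) = 0.8438
Fraction lost = 1 − 0.8438 = 0.1562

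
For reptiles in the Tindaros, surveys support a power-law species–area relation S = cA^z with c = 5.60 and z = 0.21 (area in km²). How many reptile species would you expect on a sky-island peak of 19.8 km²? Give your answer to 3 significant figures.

10.5

S = 5.6 × 19.8^0.21
ln S = ln 5.6 + 0.21 × ln 19.8 = 1.7228 + 0.21 × 2.9857 = 2.3498
S = e^2.3498 ≈ 10.48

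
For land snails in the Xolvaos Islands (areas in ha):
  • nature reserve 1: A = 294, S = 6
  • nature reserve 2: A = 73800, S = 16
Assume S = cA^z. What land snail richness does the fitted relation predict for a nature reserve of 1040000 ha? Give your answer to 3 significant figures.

z = ln(16/6) / ln(73800/294) = 0.9808 / 5.5255 = 0.1775
c = 6 / 294^0.1775 = 6 / 2.743 = 2.188
S₃ = 2.188 × 1040000^0.1775 = 2.188 × 11.7 ≈ 25.59

25.6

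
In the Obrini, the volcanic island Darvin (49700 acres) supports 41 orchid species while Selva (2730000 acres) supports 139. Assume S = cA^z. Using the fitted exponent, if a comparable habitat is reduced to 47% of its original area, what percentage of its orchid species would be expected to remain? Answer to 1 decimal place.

z = ln(139/41) / ln(2730000/49700) = 1.2209 / 4.0061 = 0.3048
S_new/S_old = (A_new/A_old)^z = 0.47^0.3048 = exp(0.3048 × -0.7550) = 0.7945

79.4%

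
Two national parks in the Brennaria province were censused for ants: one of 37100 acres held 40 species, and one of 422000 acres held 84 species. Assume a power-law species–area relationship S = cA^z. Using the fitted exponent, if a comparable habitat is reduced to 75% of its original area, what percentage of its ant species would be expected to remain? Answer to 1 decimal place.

91.6%

z = ln(84/40) / ln(422000/37100) = 0.7419 / 2.4314 = 0.3051
S_new/S_old = (A_new/A_old)^z = 0.75^0.3051 = exp(0.3051 × -0.2877) = 0.916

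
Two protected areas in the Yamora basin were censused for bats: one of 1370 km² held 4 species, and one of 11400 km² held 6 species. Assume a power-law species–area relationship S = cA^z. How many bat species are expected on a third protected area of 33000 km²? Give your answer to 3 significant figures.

z = ln(6/4) / ln(11400/1370) = 0.4055 / 2.1188 = 0.1914
c = 4 / 1370^0.1914 = 4 / 3.983 = 1.004
S₃ = 1.004 × 33000^0.1914 = 1.004 × 7.323 ≈ 7.353

7.35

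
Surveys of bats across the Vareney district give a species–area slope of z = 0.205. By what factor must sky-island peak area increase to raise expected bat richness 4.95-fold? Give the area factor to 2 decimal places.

2445.22

(A₂/A₁)^0.205 = 4.95, so A₂/A₁ = 4.95^(1/0.205) = 4.95^4.878
ln(A₂/A₁) = ln 4.95 / 0.205 = 1.5994 / 0.205 = 7.8019
A₂/A₁ = e^7.8019 ≈ 2445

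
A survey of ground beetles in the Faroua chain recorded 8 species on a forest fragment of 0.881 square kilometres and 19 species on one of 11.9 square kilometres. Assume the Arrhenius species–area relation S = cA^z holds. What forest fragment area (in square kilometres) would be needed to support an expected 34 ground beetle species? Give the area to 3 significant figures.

z = ln(19/8) / ln(11.9/0.881) = 0.8650 / 2.6032 = 0.3323
c = 8 / 0.881^0.3323 = 8 / 0.9588 = 8.344
A = (34/8.344)^(1/0.3323) ⇒ ln A = ln(4.075)/0.3323 = 4.2278
A = e^4.2278 ≈ 68.57 square kilometres

68.6 square kilometres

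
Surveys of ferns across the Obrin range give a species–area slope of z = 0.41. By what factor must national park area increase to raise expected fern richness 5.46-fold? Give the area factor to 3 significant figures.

62.8

(A₂/A₁)^0.41 = 5.46, so A₂/A₁ = 5.46^(1/0.41) = 5.46^2.439
ln(A₂/A₁) = ln 5.46 / 0.41 = 1.6974 / 0.41 = 4.1401
A₂/A₁ = e^4.1401 ≈ 62.81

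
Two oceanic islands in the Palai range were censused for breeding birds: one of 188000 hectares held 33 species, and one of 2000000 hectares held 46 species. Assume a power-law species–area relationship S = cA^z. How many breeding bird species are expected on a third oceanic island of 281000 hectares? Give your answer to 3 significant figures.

34.9

z = ln(46/33) / ln(2000000/188000) = 0.3321 / 2.3645 = 0.1405
c = 33 / 188000^0.1405 = 33 / 5.506 = 5.993
S₃ = 5.993 × 281000^0.1405 = 5.993 × 5.826 ≈ 34.92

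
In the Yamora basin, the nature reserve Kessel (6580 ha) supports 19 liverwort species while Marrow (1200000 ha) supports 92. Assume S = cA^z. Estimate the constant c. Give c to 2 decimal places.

z = ln(S₂/S₁) / ln(A₂/A₁) = ln(92/19) / ln(1200000/6580) = 1.5773 / 5.2060 = 0.3030
c = S₁ / A₁^z = 19 / 6580^0.3030 = 19 / 14.35 = 1.324

1.32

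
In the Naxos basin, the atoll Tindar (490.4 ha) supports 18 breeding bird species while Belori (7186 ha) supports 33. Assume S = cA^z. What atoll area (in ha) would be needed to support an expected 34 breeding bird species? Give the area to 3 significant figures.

z = ln(33/18) / ln(7186/490.4) = 0.6061 / 2.6847 = 0.2258
c = 18 / 490.4^0.2258 = 18 / 4.05 = 4.444
A = (34/4.444)^(1/0.2258) ⇒ ln A = ln(7.65)/0.2258 = 9.0121
A = e^9.0121 ≈ 8202 ha

8200 ha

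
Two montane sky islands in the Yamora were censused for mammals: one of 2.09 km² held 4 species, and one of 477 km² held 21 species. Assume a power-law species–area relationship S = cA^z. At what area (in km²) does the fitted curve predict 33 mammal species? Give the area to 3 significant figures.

2100 km²

z = ln(21/4) / ln(477/2.09) = 1.6582 / 5.4304 = 0.3054
c = 4 / 2.09^0.3054 = 4 / 1.252 = 3.194
A = (33/3.194)^(1/0.3054) ⇒ ln A = ln(10.33)/0.3054 = 7.6477
A = e^7.6477 ≈ 2096 km²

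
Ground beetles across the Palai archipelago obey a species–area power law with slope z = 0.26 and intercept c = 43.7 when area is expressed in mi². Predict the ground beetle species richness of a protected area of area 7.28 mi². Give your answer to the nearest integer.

S = 43.7 × 7.28^0.26 = 43.7 × 1.676 ≈ 73.22

73 species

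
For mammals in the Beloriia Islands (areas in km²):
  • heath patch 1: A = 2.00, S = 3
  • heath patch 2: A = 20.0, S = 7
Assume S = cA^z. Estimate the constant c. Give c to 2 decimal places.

z = ln(S₂/S₁) / ln(A₂/A₁) = ln(7/3) / ln(20/2) = 0.8473 / 2.3026 = 0.3680
c = S₁ / A₁^z = 3 / 2^0.3680 = 3 / 1.291 = 2.325

2.32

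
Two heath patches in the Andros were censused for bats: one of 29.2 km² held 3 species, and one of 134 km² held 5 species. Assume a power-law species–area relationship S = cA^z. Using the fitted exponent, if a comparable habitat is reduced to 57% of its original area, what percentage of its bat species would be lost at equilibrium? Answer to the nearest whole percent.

17%

z = ln(5/3) / ln(134/29.2) = 0.5108 / 1.5237 = 0.3353
S_new/S_old = (A_new/A_old)^z = 0.57^0.3353 = exp(0.3353 × -0.5621) = 0.8282
Fraction lost = 1 − 0.8282 = 0.1718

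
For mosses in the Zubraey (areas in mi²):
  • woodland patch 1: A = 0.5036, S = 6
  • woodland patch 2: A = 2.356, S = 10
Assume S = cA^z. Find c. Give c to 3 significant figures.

z = ln(S₂/S₁) / ln(A₂/A₁) = ln(10/6) / ln(2.356/0.5036) = 0.5108 / 1.5429 = 0.3311
c = S₁ / A₁^z = 6 / 0.5036^0.3311 = 6 / 0.7968 = 7.53

7.53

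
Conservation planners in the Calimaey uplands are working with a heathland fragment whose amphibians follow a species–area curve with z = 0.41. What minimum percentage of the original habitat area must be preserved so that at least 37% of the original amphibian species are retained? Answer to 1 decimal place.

Need (A_new/A_old)^0.41 = 0.37, so A_new/A_old = 0.37^(1/0.41) = 0.37^2.439
ln(A_new/A_old) = ln 0.37 / 0.41 = -0.9943 / 0.41 = -2.4250
A_new/A_old = e^-2.4250 ≈ 0.08848

8.8%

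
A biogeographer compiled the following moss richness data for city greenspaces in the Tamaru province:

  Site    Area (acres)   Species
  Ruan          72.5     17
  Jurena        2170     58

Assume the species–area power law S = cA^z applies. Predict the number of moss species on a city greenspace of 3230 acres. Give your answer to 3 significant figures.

67.0

z = ln(58/17) / ln(2170/72.5) = 1.2272 / 3.3989 = 0.3611
c = 17 / 72.5^0.3611 = 17 / 4.696 = 3.62
S₃ = 3.62 × 3230^0.3611 = 3.62 × 18.5 ≈ 66.96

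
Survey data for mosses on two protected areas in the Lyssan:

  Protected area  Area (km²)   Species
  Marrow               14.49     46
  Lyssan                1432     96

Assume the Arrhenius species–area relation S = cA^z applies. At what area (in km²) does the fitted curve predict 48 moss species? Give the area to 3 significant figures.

18.9 km²

z = ln(96/46) / ln(1432/14.49) = 0.7357 / 4.5934 = 0.1602
c = 46 / 14.49^0.1602 = 46 / 1.534 = 29.98
A = (48/29.98)^(1/0.1602) ⇒ ln A = ln(1.601)/0.1602 = 2.9392
A = e^2.9392 ≈ 18.9 km²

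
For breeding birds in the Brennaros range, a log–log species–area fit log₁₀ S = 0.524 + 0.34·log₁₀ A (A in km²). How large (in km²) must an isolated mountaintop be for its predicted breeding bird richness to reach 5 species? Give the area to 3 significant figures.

5 = 3.342 × A^0.34  ⇒  A^0.34 = 5/3.342 = 1.496
ln A = ln(1.496) / 0.34 = 0.4029 / 0.34 = 1.1850
A = e^1.1850 ≈ 3.271 km²

3.27 km²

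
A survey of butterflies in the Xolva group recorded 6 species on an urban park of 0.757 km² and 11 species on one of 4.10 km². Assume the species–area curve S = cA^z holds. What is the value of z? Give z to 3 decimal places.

Taking logs: ln S = ln c + z ln A, so z = (ln S₂ − ln S₁)/(ln A₂ − ln A₁).
z = ln(11/6) / ln(4.1/0.757) = ln(1.833) / ln(5.416) = 0.6061 / 1.6894 = 0.3588

0.359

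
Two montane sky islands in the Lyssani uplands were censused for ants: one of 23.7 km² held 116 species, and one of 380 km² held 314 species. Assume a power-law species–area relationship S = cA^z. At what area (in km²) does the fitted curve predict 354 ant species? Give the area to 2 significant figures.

530 km²

z = ln(314/116) / ln(380/23.7) = 0.9958 / 2.7747 = 0.3589
c = 116 / 23.7^0.3589 = 116 / 3.114 = 37.25
A = (354/37.25)^(1/0.3589) ⇒ ln A = ln(9.504)/0.3589 = 6.2743
A = e^6.2743 ≈ 530.7 km²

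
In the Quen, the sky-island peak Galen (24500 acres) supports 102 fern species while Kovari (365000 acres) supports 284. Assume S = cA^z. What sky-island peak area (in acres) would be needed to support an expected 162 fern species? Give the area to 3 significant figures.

z = ln(284/102) / ln(365000/24500) = 1.0240 / 2.7012 = 0.3791
c = 102 / 24500^0.3791 = 102 / 46.12 = 2.212
A = (162/2.212)^(1/0.3791) ⇒ ln A = ln(73.25)/0.3791 = 11.3268
A = e^11.3268 ≈ 83016 acres

83000 acres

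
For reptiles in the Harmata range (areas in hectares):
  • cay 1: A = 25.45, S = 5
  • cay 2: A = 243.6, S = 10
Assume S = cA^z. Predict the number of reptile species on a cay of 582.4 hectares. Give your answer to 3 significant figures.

13.1

z = ln(10/5) / ln(243.6/25.45) = 0.6931 / 2.2588 = 0.3069
c = 5 / 25.45^0.3069 = 5 / 2.7 = 1.852
S₃ = 1.852 × 582.4^0.3069 = 1.852 × 7.056 ≈ 13.07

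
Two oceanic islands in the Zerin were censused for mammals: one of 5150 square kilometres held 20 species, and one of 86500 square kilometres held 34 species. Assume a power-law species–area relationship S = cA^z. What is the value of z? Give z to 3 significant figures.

0.188

Taking logs: ln S = ln c + z ln A, so z = (ln S₂ − ln S₁)/(ln A₂ − ln A₁).
z = ln(34/20) / ln(86500/5150) = ln(1.7) / ln(16.8) = 0.5306 / 2.8211 = 0.1881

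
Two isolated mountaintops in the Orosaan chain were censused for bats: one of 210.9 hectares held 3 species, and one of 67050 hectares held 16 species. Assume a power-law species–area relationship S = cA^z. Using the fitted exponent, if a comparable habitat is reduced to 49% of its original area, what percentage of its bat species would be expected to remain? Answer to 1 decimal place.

81.3%

z = ln(16/3) / ln(67050/210.9) = 1.6740 / 5.7618 = 0.2905
S_new/S_old = (A_new/A_old)^z = 0.49^0.2905 = exp(0.2905 × -0.7133) = 0.8128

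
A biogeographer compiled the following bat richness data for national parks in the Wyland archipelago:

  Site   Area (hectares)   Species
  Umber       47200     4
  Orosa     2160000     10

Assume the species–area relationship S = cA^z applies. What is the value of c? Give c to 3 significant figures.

0.303

z = ln(S₂/S₁) / ln(A₂/A₁) = ln(10/4) / ln(2160000/47200) = 0.9163 / 3.8235 = 0.2396
c = S₁ / A₁^z = 4 / 47200^0.2396 = 4 / 13.19 = 0.3034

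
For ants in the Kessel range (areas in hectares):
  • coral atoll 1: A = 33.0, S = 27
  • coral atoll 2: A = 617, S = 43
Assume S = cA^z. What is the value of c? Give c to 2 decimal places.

z = ln(S₂/S₁) / ln(A₂/A₁) = ln(43/27) / ln(617/33) = 0.4654 / 2.9284 = 0.1589
c = S₁ / A₁^z = 27 / 33^0.1589 = 27 / 1.743 = 15.49

15.49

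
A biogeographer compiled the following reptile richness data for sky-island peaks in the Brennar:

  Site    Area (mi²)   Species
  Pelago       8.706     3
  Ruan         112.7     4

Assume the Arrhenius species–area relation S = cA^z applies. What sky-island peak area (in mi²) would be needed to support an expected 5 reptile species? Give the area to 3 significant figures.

821 mi²

z = ln(4/3) / ln(112.7/8.706) = 0.2877 / 2.5607 = 0.1123
c = 3 / 8.706^0.1123 = 3 / 1.275 = 2.353
A = (5/2.353)^(1/0.1123) ⇒ ln A = ln(2.125)/0.1123 = 6.7110
A = e^6.7110 ≈ 821.4 mi²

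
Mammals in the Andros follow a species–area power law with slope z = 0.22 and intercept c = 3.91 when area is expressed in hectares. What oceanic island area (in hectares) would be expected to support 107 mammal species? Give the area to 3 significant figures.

107 = 3.91 × A^0.22  ⇒  A^0.22 = 107/3.91 = 27.37
ln A = ln(27.37) / 0.22 = 3.3093 / 0.22 = 15.0422
A = e^15.0422 ≈ 3410038 hectares

3410000 hectares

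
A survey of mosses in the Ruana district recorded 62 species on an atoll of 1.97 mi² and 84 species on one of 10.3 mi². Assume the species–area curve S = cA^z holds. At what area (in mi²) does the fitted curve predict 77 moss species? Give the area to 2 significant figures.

z = ln(84/62) / ln(10.3/1.97) = 0.3037 / 1.6541 = 0.1836
c = 62 / 1.97^0.1836 = 62 / 1.133 = 54.74
A = (77/54.74)^(1/0.1836) ⇒ ln A = ln(1.407)/0.1836 = 1.8582
A = e^1.8582 ≈ 6.412 mi²

6.4 mi²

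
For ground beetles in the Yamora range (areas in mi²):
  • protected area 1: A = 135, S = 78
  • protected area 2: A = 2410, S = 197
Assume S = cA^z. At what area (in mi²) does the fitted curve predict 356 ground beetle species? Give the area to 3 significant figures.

z = ln(197/78) / ln(2410/135) = 0.9265 / 2.8821 = 0.3215
c = 78 / 135^0.3215 = 78 / 4.84 = 16.12
A = (356/16.12)^(1/0.3215) ⇒ ln A = ln(22.09)/0.3215 = 9.6281
A = e^9.6281 ≈ 15186 mi²

15200 mi²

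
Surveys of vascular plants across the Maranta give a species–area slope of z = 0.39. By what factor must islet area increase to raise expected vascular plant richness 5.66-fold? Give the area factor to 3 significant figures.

85.2

(A₂/A₁)^0.39 = 5.66, so A₂/A₁ = 5.66^(1/0.39) = 5.66^2.564
ln(A₂/A₁) = ln 5.66 / 0.39 = 1.7334 / 0.39 = 4.4447
A₂/A₁ = e^4.4447 ≈ 85.17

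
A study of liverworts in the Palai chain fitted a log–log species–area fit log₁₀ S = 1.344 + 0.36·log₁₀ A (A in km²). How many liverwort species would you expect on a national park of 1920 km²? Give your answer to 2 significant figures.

S = 22.08 × 1920^0.36 = 22.08 × 15.21 ≈ 335.7

340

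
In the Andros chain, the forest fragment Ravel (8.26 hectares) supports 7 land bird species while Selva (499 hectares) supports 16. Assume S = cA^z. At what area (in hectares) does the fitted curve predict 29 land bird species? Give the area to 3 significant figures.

z = ln(16/7) / ln(499/8.26) = 0.8267 / 4.1012 = 0.2016
c = 7 / 8.26^0.2016 = 7 / 1.531 = 4.574
A = (29/4.574)^(1/0.2016) ⇒ ln A = ln(6.341)/0.2016 = 9.1630
A = e^9.1630 ≈ 9537 hectares

9540 hectares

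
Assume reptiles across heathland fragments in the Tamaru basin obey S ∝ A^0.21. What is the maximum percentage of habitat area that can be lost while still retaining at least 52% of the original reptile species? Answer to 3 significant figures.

Need (A_new/A_old)^0.21 = 0.52, so A_new/A_old = 0.52^(1/0.21) = 0.52^4.762
ln(A_new/A_old) = ln 0.52 / 0.21 = -0.6539 / 0.21 = -3.1139
A_new/A_old = e^-3.1139 ≈ 0.04443
Fraction that can be lost = 1 − 0.04443 = 0.9556

95.6%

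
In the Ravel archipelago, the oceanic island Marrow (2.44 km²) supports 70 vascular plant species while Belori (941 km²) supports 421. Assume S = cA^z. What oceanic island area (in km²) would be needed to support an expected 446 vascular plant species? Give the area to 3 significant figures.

1140 km²

z = ln(421/70) / ln(941/2.44) = 1.7941 / 5.9549 = 0.3013
c = 70 / 2.44^0.3013 = 70 / 1.308 = 53.5
A = (446/53.5)^(1/0.3013) ⇒ ln A = ln(8.336)/0.3013 = 7.0384
A = e^7.0384 ≈ 1140 km²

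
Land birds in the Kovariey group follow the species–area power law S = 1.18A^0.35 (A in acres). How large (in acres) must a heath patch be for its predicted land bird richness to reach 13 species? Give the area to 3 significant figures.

13 = 1.18 × A^0.35  ⇒  A^0.35 = 13/1.18 = 11.02
ln A = ln(11.02) / 0.35 = 2.3994 / 0.35 = 6.8555
A = e^6.8555 ≈ 949.1 acres

949 acres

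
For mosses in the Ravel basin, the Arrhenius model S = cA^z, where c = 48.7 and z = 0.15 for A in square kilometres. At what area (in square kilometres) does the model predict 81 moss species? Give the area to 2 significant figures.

30 square kilometres

81 = 48.7 × A^0.15  ⇒  A^0.15 = 81/48.7 = 1.663
ln A = ln(1.663) / 0.15 = 0.5088 / 0.15 = 3.3918
A = e^3.3918 ≈ 29.72 square kilometres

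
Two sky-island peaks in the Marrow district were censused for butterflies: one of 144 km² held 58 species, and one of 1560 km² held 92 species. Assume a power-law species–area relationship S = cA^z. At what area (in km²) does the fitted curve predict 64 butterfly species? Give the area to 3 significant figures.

239 km²

z = ln(92/58) / ln(1560/144) = 0.4613 / 2.3826 = 0.1936
c = 58 / 144^0.1936 = 58 / 2.618 = 22.16
A = (64/22.16)^(1/0.1936) ⇒ ln A = ln(2.889)/0.1936 = 5.4782
A = e^5.4782 ≈ 239.4 km²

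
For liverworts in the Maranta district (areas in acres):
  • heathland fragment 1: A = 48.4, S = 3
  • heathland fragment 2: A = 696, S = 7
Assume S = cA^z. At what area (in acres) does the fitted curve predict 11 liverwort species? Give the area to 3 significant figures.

z = ln(7/3) / ln(696/48.4) = 0.8473 / 2.6658 = 0.3178
c = 3 / 48.4^0.3178 = 3 / 3.432 = 0.8742
A = (11/0.8742)^(1/0.3178) ⇒ ln A = ln(12.58)/0.3178 = 7.9674
A = e^7.9674 ≈ 2885 acres

2890 acres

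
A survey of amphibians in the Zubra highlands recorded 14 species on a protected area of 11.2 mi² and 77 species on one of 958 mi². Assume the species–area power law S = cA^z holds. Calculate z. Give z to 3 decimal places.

0.383

Taking logs: ln S = ln c + z ln A, so z = (ln S₂ − ln S₁)/(ln A₂ − ln A₁).
z = ln(77/14) / ln(958/11.2) = ln(5.5) / ln(85.54) = 1.7047 / 4.4489 = 0.3832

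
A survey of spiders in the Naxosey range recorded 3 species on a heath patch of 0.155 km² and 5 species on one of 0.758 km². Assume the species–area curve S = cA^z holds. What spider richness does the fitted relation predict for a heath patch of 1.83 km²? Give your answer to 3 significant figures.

z = ln(5/3) / ln(0.758/0.155) = 0.5108 / 1.5873 = 0.3218
c = 3 / 0.155^0.3218 = 3 / 0.5488 = 5.466
S₃ = 5.466 × 1.83^0.3218 = 5.466 × 1.215 ≈ 6.64

6.64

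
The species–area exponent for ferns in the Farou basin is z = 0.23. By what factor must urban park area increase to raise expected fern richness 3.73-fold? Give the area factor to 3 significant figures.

306

(A₂/A₁)^0.23 = 3.73, so A₂/A₁ = 3.73^(1/0.23) = 3.73^4.348
ln(A₂/A₁) = ln 3.73 / 0.23 = 1.3164 / 0.23 = 5.7235
A₂/A₁ = e^5.7235 ≈ 306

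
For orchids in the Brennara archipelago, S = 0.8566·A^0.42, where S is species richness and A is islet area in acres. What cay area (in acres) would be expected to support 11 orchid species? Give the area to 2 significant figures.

11 = 0.8566 × A^0.42  ⇒  A^0.42 = 11/0.8566 = 12.84
ln A = ln(12.84) / 0.42 = 2.5527 / 0.42 = 6.0778
A = e^6.0778 ≈ 436.1 acres

440 acres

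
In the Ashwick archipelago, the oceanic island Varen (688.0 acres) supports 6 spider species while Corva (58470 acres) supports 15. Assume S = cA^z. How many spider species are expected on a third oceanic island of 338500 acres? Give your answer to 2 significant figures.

z = ln(15/6) / ln(58470/688) = 0.9163 / 4.4425 = 0.2063
c = 6 / 688^0.2063 = 6 / 3.848 = 1.559
S₃ = 1.559 × 338500^0.2063 = 1.559 × 13.82 ≈ 21.55

22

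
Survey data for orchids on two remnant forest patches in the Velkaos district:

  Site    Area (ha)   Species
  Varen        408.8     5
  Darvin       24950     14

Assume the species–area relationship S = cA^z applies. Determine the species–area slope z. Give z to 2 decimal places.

Taking logs: ln S = ln c + z ln A, so z = (ln S₂ − ln S₁)/(ln A₂ − ln A₁).
z = ln(14/5) / ln(24950/408.8) = ln(2.8) / ln(61.03) = 1.0296 / 4.1114 = 0.2504

0.25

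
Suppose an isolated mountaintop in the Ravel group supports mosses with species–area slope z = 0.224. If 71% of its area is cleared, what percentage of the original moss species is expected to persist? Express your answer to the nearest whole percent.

S_new/S_old = (A_new/A_old)^z = 0.29^0.224
= exp(0.224 × ln 0.29) = exp(0.224 × -1.2379) = exp(-0.2773) ≈ 0.7578

76%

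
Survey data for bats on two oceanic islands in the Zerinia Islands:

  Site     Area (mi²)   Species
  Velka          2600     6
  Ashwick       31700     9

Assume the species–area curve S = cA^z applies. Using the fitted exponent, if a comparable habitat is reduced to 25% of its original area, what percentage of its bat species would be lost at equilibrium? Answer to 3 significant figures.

20.1%

z = ln(9/6) / ln(31700/2600) = 0.4055 / 2.5008 = 0.1621
S_new/S_old = (A_new/A_old)^z = 0.25^0.1621 = exp(0.1621 × -1.3863) = 0.7987
Fraction lost = 1 − 0.7987 = 0.2013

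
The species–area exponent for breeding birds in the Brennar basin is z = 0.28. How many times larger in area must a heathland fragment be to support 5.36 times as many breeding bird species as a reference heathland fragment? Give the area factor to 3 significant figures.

(A₂/A₁)^0.28 = 5.36, so A₂/A₁ = 5.36^(1/0.28) = 5.36^3.571
ln(A₂/A₁) = ln 5.36 / 0.28 = 1.6790 / 0.28 = 5.9963
A₂/A₁ = e^5.9963 ≈ 401.9

402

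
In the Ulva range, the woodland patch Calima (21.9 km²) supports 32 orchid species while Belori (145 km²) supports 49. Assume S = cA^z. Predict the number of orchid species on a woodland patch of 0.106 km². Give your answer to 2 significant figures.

z = ln(49/32) / ln(145/21.9) = 0.4261 / 1.8902 = 0.2254
c = 32 / 21.9^0.2254 = 32 / 2.005 = 15.96
S₃ = 15.96 × 0.106^0.2254 = 15.96 × 0.603 ≈ 9.623

9.6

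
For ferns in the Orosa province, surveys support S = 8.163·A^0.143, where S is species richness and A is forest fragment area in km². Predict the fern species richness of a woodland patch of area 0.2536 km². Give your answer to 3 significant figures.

S = 8.163 × 0.2536^0.143 = 8.163 × 0.8219 ≈ 6.709

6.71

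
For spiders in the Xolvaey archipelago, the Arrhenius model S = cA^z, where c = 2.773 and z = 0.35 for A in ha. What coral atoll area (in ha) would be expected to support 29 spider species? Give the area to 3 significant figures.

29 = 2.773 × A^0.35  ⇒  A^0.35 = 29/2.773 = 10.46
ln A = ln(10.46) / 0.35 = 2.3474 / 0.35 = 6.7068
A = e^6.7068 ≈ 817.9 ha

818 ha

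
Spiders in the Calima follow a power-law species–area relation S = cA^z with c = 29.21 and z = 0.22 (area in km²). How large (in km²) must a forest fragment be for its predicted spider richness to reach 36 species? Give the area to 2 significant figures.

36 = 29.21 × A^0.22  ⇒  A^0.22 = 36/29.21 = 1.232
ln A = ln(1.232) / 0.22 = 0.2090 / 0.22 = 0.9500
A = e^0.9500 ≈ 2.586 km²

2.6 km²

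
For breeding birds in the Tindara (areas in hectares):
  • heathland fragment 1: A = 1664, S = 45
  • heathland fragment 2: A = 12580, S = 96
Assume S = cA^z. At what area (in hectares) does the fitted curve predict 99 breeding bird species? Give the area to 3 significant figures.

13700 hectares

z = ln(96/45) / ln(12580/1664) = 0.7577 / 2.0229 = 0.3746
c = 45 / 1664^0.3746 = 45 / 16.09 = 2.797
A = (99/2.797)^(1/0.3746) ⇒ ln A = ln(35.39)/0.3746 = 9.5220
A = e^9.5220 ≈ 13657 hectares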